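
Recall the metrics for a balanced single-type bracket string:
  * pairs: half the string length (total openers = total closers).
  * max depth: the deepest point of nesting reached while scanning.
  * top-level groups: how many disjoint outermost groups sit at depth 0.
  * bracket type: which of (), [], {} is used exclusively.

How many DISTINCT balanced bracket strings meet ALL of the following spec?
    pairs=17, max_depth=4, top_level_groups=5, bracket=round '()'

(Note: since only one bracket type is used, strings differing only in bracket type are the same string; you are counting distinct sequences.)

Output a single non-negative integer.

Answer: 2810610

Derivation:
Spec: pairs=17 depth=4 groups=5
Count(depth <= 4) = 3468530
Count(depth <= 3) = 657920
Count(depth == 4) = 3468530 - 657920 = 2810610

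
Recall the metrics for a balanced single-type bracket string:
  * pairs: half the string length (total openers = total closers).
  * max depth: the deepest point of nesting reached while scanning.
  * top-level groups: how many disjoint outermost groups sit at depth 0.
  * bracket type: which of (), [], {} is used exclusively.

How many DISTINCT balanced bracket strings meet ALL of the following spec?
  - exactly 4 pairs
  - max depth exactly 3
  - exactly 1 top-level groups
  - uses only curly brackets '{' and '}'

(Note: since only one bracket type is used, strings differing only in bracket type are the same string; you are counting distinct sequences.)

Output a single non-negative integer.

Spec: pairs=4 depth=3 groups=1
Count(depth <= 3) = 4
Count(depth <= 2) = 1
Count(depth == 3) = 4 - 1 = 3

Answer: 3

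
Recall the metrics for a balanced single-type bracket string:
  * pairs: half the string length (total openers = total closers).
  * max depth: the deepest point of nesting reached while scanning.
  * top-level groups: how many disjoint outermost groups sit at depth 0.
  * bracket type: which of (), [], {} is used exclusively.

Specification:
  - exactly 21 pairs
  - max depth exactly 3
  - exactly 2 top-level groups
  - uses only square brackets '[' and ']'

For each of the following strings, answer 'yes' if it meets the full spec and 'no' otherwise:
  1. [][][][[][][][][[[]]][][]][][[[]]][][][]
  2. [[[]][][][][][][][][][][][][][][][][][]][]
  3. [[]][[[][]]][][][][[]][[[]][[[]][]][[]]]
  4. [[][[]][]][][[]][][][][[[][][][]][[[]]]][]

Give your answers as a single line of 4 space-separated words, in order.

String 1 '[][][][[][][][][[[]]][][]][][[[]]][][][]': depth seq [1 0 1 0 1 0 1 2 1 2 1 2 1 2 1 2 3 4 3 2 1 2 1 2 1 0 1 0 1 2 3 2 1 0 1 0 1 0 1 0]
  -> pairs=20 depth=4 groups=9 -> no
String 2 '[[[]][][][][][][][][][][][][][][][][][]][]': depth seq [1 2 3 2 1 2 1 2 1 2 1 2 1 2 1 2 1 2 1 2 1 2 1 2 1 2 1 2 1 2 1 2 1 2 1 2 1 2 1 0 1 0]
  -> pairs=21 depth=3 groups=2 -> yes
String 3 '[[]][[[][]]][][][][[]][[[]][[[]][]][[]]]': depth seq [1 2 1 0 1 2 3 2 3 2 1 0 1 0 1 0 1 0 1 2 1 0 1 2 3 2 1 2 3 4 3 2 3 2 1 2 3 2 1 0]
  -> pairs=20 depth=4 groups=7 -> no
String 4 '[[][[]][]][][[]][][][][[[][][][]][[[]]]][]': depth seq [1 2 1 2 3 2 1 2 1 0 1 0 1 2 1 0 1 0 1 0 1 0 1 2 3 2 3 2 3 2 3 2 1 2 3 4 3 2 1 0 1 0]
  -> pairs=21 depth=4 groups=8 -> no

Answer: no yes no no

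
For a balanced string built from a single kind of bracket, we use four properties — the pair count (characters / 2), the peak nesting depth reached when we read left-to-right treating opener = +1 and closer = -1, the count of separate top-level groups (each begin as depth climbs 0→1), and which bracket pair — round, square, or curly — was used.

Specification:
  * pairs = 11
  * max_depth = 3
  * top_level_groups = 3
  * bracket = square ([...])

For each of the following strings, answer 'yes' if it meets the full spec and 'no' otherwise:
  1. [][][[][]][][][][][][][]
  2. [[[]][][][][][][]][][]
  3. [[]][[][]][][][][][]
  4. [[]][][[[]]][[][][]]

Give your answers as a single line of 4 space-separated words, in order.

String 1 '[][][[][]][][][][][][][]': depth seq [1 0 1 0 1 2 1 2 1 0 1 0 1 0 1 0 1 0 1 0 1 0 1 0]
  -> pairs=12 depth=2 groups=10 -> no
String 2 '[[[]][][][][][][]][][]': depth seq [1 2 3 2 1 2 1 2 1 2 1 2 1 2 1 2 1 0 1 0 1 0]
  -> pairs=11 depth=3 groups=3 -> yes
String 3 '[[]][[][]][][][][][]': depth seq [1 2 1 0 1 2 1 2 1 0 1 0 1 0 1 0 1 0 1 0]
  -> pairs=10 depth=2 groups=7 -> no
String 4 '[[]][][[[]]][[][][]]': depth seq [1 2 1 0 1 0 1 2 3 2 1 0 1 2 1 2 1 2 1 0]
  -> pairs=10 depth=3 groups=4 -> no

Answer: no yes no no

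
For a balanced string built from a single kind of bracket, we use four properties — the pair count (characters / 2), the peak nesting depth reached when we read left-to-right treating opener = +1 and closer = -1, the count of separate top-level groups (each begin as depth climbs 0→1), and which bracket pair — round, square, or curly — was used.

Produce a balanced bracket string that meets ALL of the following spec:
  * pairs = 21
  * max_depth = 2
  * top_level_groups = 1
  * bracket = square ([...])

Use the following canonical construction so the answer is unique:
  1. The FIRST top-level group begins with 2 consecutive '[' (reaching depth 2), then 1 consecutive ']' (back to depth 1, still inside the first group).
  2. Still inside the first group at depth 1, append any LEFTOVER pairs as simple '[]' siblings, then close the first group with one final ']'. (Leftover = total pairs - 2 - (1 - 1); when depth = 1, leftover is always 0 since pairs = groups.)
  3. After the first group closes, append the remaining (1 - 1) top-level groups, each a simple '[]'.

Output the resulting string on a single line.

Spec: pairs=21 depth=2 groups=1
Leftover pairs = 21 - 2 - (1-1) = 19
First group: deep chain of depth 2 + 19 sibling pairs
Remaining 0 groups: simple '[]' each

Answer: [[][][][][][][][][][][][][][][][][][][][]]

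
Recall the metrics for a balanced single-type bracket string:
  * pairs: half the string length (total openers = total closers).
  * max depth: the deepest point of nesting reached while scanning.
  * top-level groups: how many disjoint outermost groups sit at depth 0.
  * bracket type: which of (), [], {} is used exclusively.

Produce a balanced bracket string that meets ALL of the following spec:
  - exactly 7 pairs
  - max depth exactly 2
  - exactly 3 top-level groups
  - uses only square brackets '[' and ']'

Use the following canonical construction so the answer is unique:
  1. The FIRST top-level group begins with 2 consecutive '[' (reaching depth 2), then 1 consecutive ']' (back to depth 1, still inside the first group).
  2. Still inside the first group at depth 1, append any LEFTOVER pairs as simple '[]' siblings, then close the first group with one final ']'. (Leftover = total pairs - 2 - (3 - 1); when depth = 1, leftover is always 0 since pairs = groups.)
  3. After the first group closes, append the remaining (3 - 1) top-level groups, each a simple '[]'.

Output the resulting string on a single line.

Spec: pairs=7 depth=2 groups=3
Leftover pairs = 7 - 2 - (3-1) = 3
First group: deep chain of depth 2 + 3 sibling pairs
Remaining 2 groups: simple '[]' each

Answer: [[][][][]][][]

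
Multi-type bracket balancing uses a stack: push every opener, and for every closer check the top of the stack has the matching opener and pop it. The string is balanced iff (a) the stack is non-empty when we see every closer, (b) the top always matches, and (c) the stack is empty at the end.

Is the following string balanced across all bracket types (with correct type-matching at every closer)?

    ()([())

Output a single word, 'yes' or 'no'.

Answer: no

Derivation:
pos 0: push '('; stack = (
pos 1: ')' matches '('; pop; stack = (empty)
pos 2: push '('; stack = (
pos 3: push '['; stack = ([
pos 4: push '('; stack = ([(
pos 5: ')' matches '('; pop; stack = ([
pos 6: saw closer ')' but top of stack is '[' (expected ']') → INVALID
Verdict: type mismatch at position 6: ')' closes '[' → no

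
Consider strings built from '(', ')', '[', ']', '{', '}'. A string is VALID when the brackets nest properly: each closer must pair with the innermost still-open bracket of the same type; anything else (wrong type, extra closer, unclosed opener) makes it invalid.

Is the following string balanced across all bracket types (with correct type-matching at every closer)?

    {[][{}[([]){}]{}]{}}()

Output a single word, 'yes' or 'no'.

Answer: yes

Derivation:
pos 0: push '{'; stack = {
pos 1: push '['; stack = {[
pos 2: ']' matches '['; pop; stack = {
pos 3: push '['; stack = {[
pos 4: push '{'; stack = {[{
pos 5: '}' matches '{'; pop; stack = {[
pos 6: push '['; stack = {[[
pos 7: push '('; stack = {[[(
pos 8: push '['; stack = {[[([
pos 9: ']' matches '['; pop; stack = {[[(
pos 10: ')' matches '('; pop; stack = {[[
pos 11: push '{'; stack = {[[{
pos 12: '}' matches '{'; pop; stack = {[[
pos 13: ']' matches '['; pop; stack = {[
pos 14: push '{'; stack = {[{
pos 15: '}' matches '{'; pop; stack = {[
pos 16: ']' matches '['; pop; stack = {
pos 17: push '{'; stack = {{
pos 18: '}' matches '{'; pop; stack = {
pos 19: '}' matches '{'; pop; stack = (empty)
pos 20: push '('; stack = (
pos 21: ')' matches '('; pop; stack = (empty)
end: stack empty → VALID
Verdict: properly nested → yes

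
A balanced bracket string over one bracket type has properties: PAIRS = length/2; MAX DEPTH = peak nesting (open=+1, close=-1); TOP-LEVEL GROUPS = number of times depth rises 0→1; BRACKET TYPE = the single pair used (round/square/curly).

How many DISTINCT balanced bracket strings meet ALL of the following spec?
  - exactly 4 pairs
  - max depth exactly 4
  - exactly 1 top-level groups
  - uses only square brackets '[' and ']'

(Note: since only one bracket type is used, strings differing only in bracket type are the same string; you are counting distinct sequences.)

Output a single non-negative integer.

Answer: 1

Derivation:
Spec: pairs=4 depth=4 groups=1
Count(depth <= 4) = 5
Count(depth <= 3) = 4
Count(depth == 4) = 5 - 4 = 1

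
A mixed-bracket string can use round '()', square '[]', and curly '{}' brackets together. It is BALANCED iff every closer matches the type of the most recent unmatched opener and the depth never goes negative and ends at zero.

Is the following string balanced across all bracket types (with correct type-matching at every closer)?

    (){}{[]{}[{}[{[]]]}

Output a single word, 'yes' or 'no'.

pos 0: push '('; stack = (
pos 1: ')' matches '('; pop; stack = (empty)
pos 2: push '{'; stack = {
pos 3: '}' matches '{'; pop; stack = (empty)
pos 4: push '{'; stack = {
pos 5: push '['; stack = {[
pos 6: ']' matches '['; pop; stack = {
pos 7: push '{'; stack = {{
pos 8: '}' matches '{'; pop; stack = {
pos 9: push '['; stack = {[
pos 10: push '{'; stack = {[{
pos 11: '}' matches '{'; pop; stack = {[
pos 12: push '['; stack = {[[
pos 13: push '{'; stack = {[[{
pos 14: push '['; stack = {[[{[
pos 15: ']' matches '['; pop; stack = {[[{
pos 16: saw closer ']' but top of stack is '{' (expected '}') → INVALID
Verdict: type mismatch at position 16: ']' closes '{' → no

Answer: no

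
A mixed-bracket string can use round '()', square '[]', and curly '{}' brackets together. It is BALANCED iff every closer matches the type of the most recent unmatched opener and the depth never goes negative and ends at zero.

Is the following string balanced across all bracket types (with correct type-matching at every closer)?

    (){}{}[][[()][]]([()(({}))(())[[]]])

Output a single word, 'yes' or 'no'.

Answer: yes

Derivation:
pos 0: push '('; stack = (
pos 1: ')' matches '('; pop; stack = (empty)
pos 2: push '{'; stack = {
pos 3: '}' matches '{'; pop; stack = (empty)
pos 4: push '{'; stack = {
pos 5: '}' matches '{'; pop; stack = (empty)
pos 6: push '['; stack = [
pos 7: ']' matches '['; pop; stack = (empty)
pos 8: push '['; stack = [
pos 9: push '['; stack = [[
pos 10: push '('; stack = [[(
pos 11: ')' matches '('; pop; stack = [[
pos 12: ']' matches '['; pop; stack = [
pos 13: push '['; stack = [[
pos 14: ']' matches '['; pop; stack = [
pos 15: ']' matches '['; pop; stack = (empty)
pos 16: push '('; stack = (
pos 17: push '['; stack = ([
pos 18: push '('; stack = ([(
pos 19: ')' matches '('; pop; stack = ([
pos 20: push '('; stack = ([(
pos 21: push '('; stack = ([((
pos 22: push '{'; stack = ([(({
pos 23: '}' matches '{'; pop; stack = ([((
pos 24: ')' matches '('; pop; stack = ([(
pos 25: ')' matches '('; pop; stack = ([
pos 26: push '('; stack = ([(
pos 27: push '('; stack = ([((
pos 28: ')' matches '('; pop; stack = ([(
pos 29: ')' matches '('; pop; stack = ([
pos 30: push '['; stack = ([[
pos 31: push '['; stack = ([[[
pos 32: ']' matches '['; pop; stack = ([[
pos 33: ']' matches '['; pop; stack = ([
pos 34: ']' matches '['; pop; stack = (
pos 35: ')' matches '('; pop; stack = (empty)
end: stack empty → VALID
Verdict: properly nested → yes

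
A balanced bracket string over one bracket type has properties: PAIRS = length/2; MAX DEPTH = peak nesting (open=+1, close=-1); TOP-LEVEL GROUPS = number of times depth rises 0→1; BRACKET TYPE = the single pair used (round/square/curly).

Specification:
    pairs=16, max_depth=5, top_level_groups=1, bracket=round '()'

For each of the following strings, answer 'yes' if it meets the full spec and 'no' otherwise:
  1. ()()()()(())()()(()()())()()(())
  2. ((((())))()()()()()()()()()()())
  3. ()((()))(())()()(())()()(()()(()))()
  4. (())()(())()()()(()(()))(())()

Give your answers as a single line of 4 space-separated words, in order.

Answer: no yes no no

Derivation:
String 1 '()()()()(())()()(()()())()()(())': depth seq [1 0 1 0 1 0 1 0 1 2 1 0 1 0 1 0 1 2 1 2 1 2 1 0 1 0 1 0 1 2 1 0]
  -> pairs=16 depth=2 groups=11 -> no
String 2 '((((())))()()()()()()()()()()())': depth seq [1 2 3 4 5 4 3 2 1 2 1 2 1 2 1 2 1 2 1 2 1 2 1 2 1 2 1 2 1 2 1 0]
  -> pairs=16 depth=5 groups=1 -> yes
String 3 '()((()))(())()()(())()()(()()(()))()': depth seq [1 0 1 2 3 2 1 0 1 2 1 0 1 0 1 0 1 2 1 0 1 0 1 0 1 2 1 2 1 2 3 2 1 0 1 0]
  -> pairs=18 depth=3 groups=10 -> no
String 4 '(())()(())()()()(()(()))(())()': depth seq [1 2 1 0 1 0 1 2 1 0 1 0 1 0 1 0 1 2 1 2 3 2 1 0 1 2 1 0 1 0]
  -> pairs=15 depth=3 groups=9 -> no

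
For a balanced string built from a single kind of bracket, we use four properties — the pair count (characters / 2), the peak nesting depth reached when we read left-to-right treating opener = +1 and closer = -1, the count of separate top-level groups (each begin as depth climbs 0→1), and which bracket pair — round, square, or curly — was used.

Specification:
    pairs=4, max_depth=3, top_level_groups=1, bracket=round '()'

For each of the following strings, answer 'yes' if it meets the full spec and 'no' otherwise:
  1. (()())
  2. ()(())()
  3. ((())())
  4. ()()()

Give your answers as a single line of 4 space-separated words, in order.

Answer: no no yes no

Derivation:
String 1 '(()())': depth seq [1 2 1 2 1 0]
  -> pairs=3 depth=2 groups=1 -> no
String 2 '()(())()': depth seq [1 0 1 2 1 0 1 0]
  -> pairs=4 depth=2 groups=3 -> no
String 3 '((())())': depth seq [1 2 3 2 1 2 1 0]
  -> pairs=4 depth=3 groups=1 -> yes
String 4 '()()()': depth seq [1 0 1 0 1 0]
  -> pairs=3 depth=1 groups=3 -> no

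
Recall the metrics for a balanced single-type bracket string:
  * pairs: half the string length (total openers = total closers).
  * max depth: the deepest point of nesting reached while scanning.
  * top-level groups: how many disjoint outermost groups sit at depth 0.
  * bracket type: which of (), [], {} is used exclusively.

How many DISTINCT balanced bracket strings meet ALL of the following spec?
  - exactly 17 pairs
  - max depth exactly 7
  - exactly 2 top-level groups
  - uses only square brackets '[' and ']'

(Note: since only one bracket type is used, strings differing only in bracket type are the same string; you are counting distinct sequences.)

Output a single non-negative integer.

Answer: 7290330

Derivation:
Spec: pairs=17 depth=7 groups=2
Count(depth <= 7) = 28625984
Count(depth <= 6) = 21335654
Count(depth == 7) = 28625984 - 21335654 = 7290330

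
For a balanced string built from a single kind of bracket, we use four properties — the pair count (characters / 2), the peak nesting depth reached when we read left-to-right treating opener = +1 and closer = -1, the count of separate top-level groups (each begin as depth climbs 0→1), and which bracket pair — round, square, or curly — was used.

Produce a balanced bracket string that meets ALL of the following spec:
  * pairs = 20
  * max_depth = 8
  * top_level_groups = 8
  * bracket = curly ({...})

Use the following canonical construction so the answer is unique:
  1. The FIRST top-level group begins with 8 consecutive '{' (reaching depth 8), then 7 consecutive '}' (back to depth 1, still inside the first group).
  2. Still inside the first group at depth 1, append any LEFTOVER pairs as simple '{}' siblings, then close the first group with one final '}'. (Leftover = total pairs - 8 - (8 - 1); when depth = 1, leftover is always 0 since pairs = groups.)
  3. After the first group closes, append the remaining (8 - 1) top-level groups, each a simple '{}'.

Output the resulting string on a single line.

Spec: pairs=20 depth=8 groups=8
Leftover pairs = 20 - 8 - (8-1) = 5
First group: deep chain of depth 8 + 5 sibling pairs
Remaining 7 groups: simple '{}' each

Answer: {{{{{{{{}}}}}}}{}{}{}{}{}}{}{}{}{}{}{}{}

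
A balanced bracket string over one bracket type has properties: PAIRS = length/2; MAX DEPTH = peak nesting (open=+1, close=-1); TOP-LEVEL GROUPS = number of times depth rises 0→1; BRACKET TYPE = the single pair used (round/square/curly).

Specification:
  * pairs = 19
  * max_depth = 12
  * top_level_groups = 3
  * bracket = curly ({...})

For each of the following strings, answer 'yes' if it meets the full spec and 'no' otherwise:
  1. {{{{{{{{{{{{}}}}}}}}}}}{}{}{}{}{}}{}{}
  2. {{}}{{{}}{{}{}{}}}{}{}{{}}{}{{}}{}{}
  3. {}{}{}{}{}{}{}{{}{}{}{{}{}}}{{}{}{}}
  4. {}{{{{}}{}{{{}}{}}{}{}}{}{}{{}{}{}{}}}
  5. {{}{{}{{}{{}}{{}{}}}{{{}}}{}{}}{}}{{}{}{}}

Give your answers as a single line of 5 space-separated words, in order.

String 1 '{{{{{{{{{{{{}}}}}}}}}}}{}{}{}{}{}}{}{}': depth seq [1 2 3 4 5 6 7 8 9 10 11 12 11 10 9 8 7 6 5 4 3 2 1 2 1 2 1 2 1 2 1 2 1 0 1 0 1 0]
  -> pairs=19 depth=12 groups=3 -> yes
String 2 '{{}}{{{}}{{}{}{}}}{}{}{{}}{}{{}}{}{}': depth seq [1 2 1 0 1 2 3 2 1 2 3 2 3 2 3 2 1 0 1 0 1 0 1 2 1 0 1 0 1 2 1 0 1 0 1 0]
  -> pairs=18 depth=3 groups=9 -> no
String 3 '{}{}{}{}{}{}{}{{}{}{}{{}{}}}{{}{}{}}': depth seq [1 0 1 0 1 0 1 0 1 0 1 0 1 0 1 2 1 2 1 2 1 2 3 2 3 2 1 0 1 2 1 2 1 2 1 0]
  -> pairs=18 depth=3 groups=9 -> no
String 4 '{}{{{{}}{}{{{}}{}}{}{}}{}{}{{}{}{}{}}}': depth seq [1 0 1 2 3 4 3 2 3 2 3 4 5 4 3 4 3 2 3 2 3 2 1 2 1 2 1 2 3 2 3 2 3 2 3 2 1 0]
  -> pairs=19 depth=5 groups=2 -> no
String 5 '{{}{{}{{}{{}}{{}{}}}{{{}}}{}{}}{}}{{}{}{}}': depth seq [1 2 1 2 3 2 3 4 3 4 5 4 3 4 5 4 5 4 3 2 3 4 5 4 3 2 3 2 3 2 1 2 1 0 1 2 1 2 1 2 1 0]
  -> pairs=21 depth=5 groups=2 -> no

Answer: yes no no no no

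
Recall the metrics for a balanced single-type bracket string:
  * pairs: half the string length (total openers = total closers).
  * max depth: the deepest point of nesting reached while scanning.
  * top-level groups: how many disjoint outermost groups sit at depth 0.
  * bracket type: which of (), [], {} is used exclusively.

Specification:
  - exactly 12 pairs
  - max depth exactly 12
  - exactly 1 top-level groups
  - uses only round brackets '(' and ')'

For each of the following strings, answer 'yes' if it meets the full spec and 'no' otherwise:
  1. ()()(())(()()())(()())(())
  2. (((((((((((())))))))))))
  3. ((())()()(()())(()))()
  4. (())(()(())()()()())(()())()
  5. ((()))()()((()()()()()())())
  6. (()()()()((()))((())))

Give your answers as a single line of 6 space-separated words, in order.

Answer: no yes no no no no

Derivation:
String 1 '()()(())(()()())(()())(())': depth seq [1 0 1 0 1 2 1 0 1 2 1 2 1 2 1 0 1 2 1 2 1 0 1 2 1 0]
  -> pairs=13 depth=2 groups=6 -> no
String 2 '(((((((((((())))))))))))': depth seq [1 2 3 4 5 6 7 8 9 10 11 12 11 10 9 8 7 6 5 4 3 2 1 0]
  -> pairs=12 depth=12 groups=1 -> yes
String 3 '((())()()(()())(()))()': depth seq [1 2 3 2 1 2 1 2 1 2 3 2 3 2 1 2 3 2 1 0 1 0]
  -> pairs=11 depth=3 groups=2 -> no
String 4 '(())(()(())()()()())(()())()': depth seq [1 2 1 0 1 2 1 2 3 2 1 2 1 2 1 2 1 2 1 0 1 2 1 2 1 0 1 0]
  -> pairs=14 depth=3 groups=4 -> no
String 5 '((()))()()((()()()()()())())': depth seq [1 2 3 2 1 0 1 0 1 0 1 2 3 2 3 2 3 2 3 2 3 2 3 2 1 2 1 0]
  -> pairs=14 depth=3 groups=4 -> no
String 6 '(()()()()((()))((())))': depth seq [1 2 1 2 1 2 1 2 1 2 3 4 3 2 1 2 3 4 3 2 1 0]
  -> pairs=11 depth=4 groups=1 -> no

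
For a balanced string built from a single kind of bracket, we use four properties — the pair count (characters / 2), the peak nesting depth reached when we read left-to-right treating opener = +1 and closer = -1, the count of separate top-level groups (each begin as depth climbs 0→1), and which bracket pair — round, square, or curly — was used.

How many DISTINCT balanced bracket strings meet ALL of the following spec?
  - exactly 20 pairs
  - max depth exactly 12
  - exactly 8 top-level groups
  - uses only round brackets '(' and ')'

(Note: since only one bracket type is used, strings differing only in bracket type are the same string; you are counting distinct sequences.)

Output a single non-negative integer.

Spec: pairs=20 depth=12 groups=8
Count(depth <= 12) = 56448202
Count(depth <= 11) = 56447978
Count(depth == 12) = 56448202 - 56447978 = 224

Answer: 224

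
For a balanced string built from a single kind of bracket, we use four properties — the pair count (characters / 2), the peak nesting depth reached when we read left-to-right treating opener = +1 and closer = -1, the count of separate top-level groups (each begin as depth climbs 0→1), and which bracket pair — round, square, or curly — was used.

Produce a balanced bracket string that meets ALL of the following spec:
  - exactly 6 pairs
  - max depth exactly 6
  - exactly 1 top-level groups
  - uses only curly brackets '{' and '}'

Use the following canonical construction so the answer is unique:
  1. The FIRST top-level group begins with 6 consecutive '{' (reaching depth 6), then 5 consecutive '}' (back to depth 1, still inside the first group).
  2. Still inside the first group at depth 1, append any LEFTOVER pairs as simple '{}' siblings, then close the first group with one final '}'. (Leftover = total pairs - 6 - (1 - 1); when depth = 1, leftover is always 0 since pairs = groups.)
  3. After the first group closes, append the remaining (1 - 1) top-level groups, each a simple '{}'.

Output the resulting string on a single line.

Answer: {{{{{{}}}}}}

Derivation:
Spec: pairs=6 depth=6 groups=1
Leftover pairs = 6 - 6 - (1-1) = 0
First group: deep chain of depth 6 + 0 sibling pairs
Remaining 0 groups: simple '{}' each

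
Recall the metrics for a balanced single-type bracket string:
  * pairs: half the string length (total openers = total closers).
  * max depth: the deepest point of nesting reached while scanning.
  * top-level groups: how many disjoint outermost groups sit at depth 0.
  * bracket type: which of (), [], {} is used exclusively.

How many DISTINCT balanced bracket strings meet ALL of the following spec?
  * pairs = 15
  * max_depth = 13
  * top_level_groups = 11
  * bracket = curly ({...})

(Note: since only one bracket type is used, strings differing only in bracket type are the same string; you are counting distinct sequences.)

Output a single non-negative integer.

Answer: 0

Derivation:
Spec: pairs=15 depth=13 groups=11
Count(depth <= 13) = 2244
Count(depth <= 12) = 2244
Count(depth == 13) = 2244 - 2244 = 0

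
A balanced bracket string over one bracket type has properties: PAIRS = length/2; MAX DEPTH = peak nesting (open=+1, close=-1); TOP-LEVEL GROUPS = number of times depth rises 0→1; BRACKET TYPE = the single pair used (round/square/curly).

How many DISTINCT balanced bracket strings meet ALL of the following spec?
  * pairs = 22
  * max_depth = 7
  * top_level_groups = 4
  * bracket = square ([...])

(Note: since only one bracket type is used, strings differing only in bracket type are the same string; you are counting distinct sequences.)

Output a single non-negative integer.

Spec: pairs=22 depth=7 groups=4
Count(depth <= 7) = 8872415968
Count(depth <= 6) = 6569259420
Count(depth == 7) = 8872415968 - 6569259420 = 2303156548

Answer: 2303156548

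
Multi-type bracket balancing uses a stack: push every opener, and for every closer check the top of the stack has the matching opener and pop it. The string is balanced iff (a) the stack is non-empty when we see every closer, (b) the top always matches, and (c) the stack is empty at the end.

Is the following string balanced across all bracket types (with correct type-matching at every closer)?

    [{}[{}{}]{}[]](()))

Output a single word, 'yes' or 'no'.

pos 0: push '['; stack = [
pos 1: push '{'; stack = [{
pos 2: '}' matches '{'; pop; stack = [
pos 3: push '['; stack = [[
pos 4: push '{'; stack = [[{
pos 5: '}' matches '{'; pop; stack = [[
pos 6: push '{'; stack = [[{
pos 7: '}' matches '{'; pop; stack = [[
pos 8: ']' matches '['; pop; stack = [
pos 9: push '{'; stack = [{
pos 10: '}' matches '{'; pop; stack = [
pos 11: push '['; stack = [[
pos 12: ']' matches '['; pop; stack = [
pos 13: ']' matches '['; pop; stack = (empty)
pos 14: push '('; stack = (
pos 15: push '('; stack = ((
pos 16: ')' matches '('; pop; stack = (
pos 17: ')' matches '('; pop; stack = (empty)
pos 18: saw closer ')' but stack is empty → INVALID
Verdict: unmatched closer ')' at position 18 → no

Answer: no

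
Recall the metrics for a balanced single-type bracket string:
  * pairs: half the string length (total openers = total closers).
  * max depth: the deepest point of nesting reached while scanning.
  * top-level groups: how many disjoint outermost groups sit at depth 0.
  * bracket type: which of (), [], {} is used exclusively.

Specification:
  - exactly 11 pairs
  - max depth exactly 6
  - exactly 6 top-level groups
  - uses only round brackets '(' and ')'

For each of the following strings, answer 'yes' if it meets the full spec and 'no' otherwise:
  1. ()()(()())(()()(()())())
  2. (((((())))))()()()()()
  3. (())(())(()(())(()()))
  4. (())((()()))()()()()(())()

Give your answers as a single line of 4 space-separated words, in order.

String 1 '()()(()())(()()(()())())': depth seq [1 0 1 0 1 2 1 2 1 0 1 2 1 2 1 2 3 2 3 2 1 2 1 0]
  -> pairs=12 depth=3 groups=4 -> no
String 2 '(((((())))))()()()()()': depth seq [1 2 3 4 5 6 5 4 3 2 1 0 1 0 1 0 1 0 1 0 1 0]
  -> pairs=11 depth=6 groups=6 -> yes
String 3 '(())(())(()(())(()()))': depth seq [1 2 1 0 1 2 1 0 1 2 1 2 3 2 1 2 3 2 3 2 1 0]
  -> pairs=11 depth=3 groups=3 -> no
String 4 '(())((()()))()()()()(())()': depth seq [1 2 1 0 1 2 3 2 3 2 1 0 1 0 1 0 1 0 1 0 1 2 1 0 1 0]
  -> pairs=13 depth=3 groups=8 -> no

Answer: no yes no no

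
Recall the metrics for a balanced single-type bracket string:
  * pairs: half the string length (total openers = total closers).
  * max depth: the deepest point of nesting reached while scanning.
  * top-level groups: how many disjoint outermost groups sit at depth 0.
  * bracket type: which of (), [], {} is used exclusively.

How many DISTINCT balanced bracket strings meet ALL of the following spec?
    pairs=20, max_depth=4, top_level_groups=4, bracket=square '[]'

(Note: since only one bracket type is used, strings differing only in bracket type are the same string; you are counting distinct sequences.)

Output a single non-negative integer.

Answer: 102927395

Derivation:
Spec: pairs=20 depth=4 groups=4
Count(depth <= 4) = 109837347
Count(depth <= 3) = 6909952
Count(depth == 4) = 109837347 - 6909952 = 102927395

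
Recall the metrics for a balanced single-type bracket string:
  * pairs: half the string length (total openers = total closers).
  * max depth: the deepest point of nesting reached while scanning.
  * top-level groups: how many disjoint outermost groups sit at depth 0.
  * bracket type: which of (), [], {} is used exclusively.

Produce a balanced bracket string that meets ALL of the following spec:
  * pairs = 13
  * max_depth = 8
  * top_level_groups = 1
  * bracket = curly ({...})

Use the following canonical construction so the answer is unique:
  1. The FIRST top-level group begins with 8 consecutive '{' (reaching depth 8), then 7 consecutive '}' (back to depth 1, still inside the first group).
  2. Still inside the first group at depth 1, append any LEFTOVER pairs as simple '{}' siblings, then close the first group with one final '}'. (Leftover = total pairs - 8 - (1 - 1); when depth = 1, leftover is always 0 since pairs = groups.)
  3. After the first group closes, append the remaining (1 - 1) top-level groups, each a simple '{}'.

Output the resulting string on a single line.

Answer: {{{{{{{{}}}}}}}{}{}{}{}{}}

Derivation:
Spec: pairs=13 depth=8 groups=1
Leftover pairs = 13 - 8 - (1-1) = 5
First group: deep chain of depth 8 + 5 sibling pairs
Remaining 0 groups: simple '{}' each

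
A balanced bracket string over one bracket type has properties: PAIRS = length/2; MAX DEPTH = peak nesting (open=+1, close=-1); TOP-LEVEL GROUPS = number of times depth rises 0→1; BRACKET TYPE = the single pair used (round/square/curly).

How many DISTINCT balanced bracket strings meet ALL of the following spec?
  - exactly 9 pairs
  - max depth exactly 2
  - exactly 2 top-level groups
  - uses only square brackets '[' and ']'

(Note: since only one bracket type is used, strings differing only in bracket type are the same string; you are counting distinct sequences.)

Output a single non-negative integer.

Answer: 8

Derivation:
Spec: pairs=9 depth=2 groups=2
Count(depth <= 2) = 8
Count(depth <= 1) = 0
Count(depth == 2) = 8 - 0 = 8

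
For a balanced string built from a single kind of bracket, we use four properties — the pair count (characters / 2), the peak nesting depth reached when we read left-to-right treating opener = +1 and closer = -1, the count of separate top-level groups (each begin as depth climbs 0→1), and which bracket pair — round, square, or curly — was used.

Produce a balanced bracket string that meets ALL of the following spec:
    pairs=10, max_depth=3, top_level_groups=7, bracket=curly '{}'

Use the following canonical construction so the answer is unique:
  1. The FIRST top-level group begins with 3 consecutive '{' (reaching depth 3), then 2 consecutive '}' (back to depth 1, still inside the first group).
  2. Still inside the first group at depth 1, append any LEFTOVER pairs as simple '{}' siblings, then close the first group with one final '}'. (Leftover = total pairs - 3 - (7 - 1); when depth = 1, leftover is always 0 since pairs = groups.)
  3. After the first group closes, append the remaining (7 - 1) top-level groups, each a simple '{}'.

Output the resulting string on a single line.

Spec: pairs=10 depth=3 groups=7
Leftover pairs = 10 - 3 - (7-1) = 1
First group: deep chain of depth 3 + 1 sibling pairs
Remaining 6 groups: simple '{}' each

Answer: {{{}}{}}{}{}{}{}{}{}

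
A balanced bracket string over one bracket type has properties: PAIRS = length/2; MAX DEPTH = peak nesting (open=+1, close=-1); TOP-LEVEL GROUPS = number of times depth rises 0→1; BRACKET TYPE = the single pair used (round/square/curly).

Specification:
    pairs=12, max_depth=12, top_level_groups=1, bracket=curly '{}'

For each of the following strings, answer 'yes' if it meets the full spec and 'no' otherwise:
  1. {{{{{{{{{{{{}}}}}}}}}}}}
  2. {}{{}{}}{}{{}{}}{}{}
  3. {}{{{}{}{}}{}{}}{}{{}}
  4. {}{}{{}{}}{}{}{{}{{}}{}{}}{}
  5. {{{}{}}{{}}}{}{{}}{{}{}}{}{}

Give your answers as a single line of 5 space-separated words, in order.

String 1 '{{{{{{{{{{{{}}}}}}}}}}}}': depth seq [1 2 3 4 5 6 7 8 9 10 11 12 11 10 9 8 7 6 5 4 3 2 1 0]
  -> pairs=12 depth=12 groups=1 -> yes
String 2 '{}{{}{}}{}{{}{}}{}{}': depth seq [1 0 1 2 1 2 1 0 1 0 1 2 1 2 1 0 1 0 1 0]
  -> pairs=10 depth=2 groups=6 -> no
String 3 '{}{{{}{}{}}{}{}}{}{{}}': depth seq [1 0 1 2 3 2 3 2 3 2 1 2 1 2 1 0 1 0 1 2 1 0]
  -> pairs=11 depth=3 groups=4 -> no
String 4 '{}{}{{}{}}{}{}{{}{{}}{}{}}{}': depth seq [1 0 1 0 1 2 1 2 1 0 1 0 1 0 1 2 1 2 3 2 1 2 1 2 1 0 1 0]
  -> pairs=14 depth=3 groups=7 -> no
String 5 '{{{}{}}{{}}}{}{{}}{{}{}}{}{}': depth seq [1 2 3 2 3 2 1 2 3 2 1 0 1 0 1 2 1 0 1 2 1 2 1 0 1 0 1 0]
  -> pairs=14 depth=3 groups=6 -> no

Answer: yes no no no no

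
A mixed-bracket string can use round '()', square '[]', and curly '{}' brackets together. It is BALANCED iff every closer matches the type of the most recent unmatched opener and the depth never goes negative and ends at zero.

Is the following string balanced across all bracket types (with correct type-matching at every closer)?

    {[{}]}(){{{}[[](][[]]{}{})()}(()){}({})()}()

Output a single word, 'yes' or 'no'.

Answer: no

Derivation:
pos 0: push '{'; stack = {
pos 1: push '['; stack = {[
pos 2: push '{'; stack = {[{
pos 3: '}' matches '{'; pop; stack = {[
pos 4: ']' matches '['; pop; stack = {
pos 5: '}' matches '{'; pop; stack = (empty)
pos 6: push '('; stack = (
pos 7: ')' matches '('; pop; stack = (empty)
pos 8: push '{'; stack = {
pos 9: push '{'; stack = {{
pos 10: push '{'; stack = {{{
pos 11: '}' matches '{'; pop; stack = {{
pos 12: push '['; stack = {{[
pos 13: push '['; stack = {{[[
pos 14: ']' matches '['; pop; stack = {{[
pos 15: push '('; stack = {{[(
pos 16: saw closer ']' but top of stack is '(' (expected ')') → INVALID
Verdict: type mismatch at position 16: ']' closes '(' → no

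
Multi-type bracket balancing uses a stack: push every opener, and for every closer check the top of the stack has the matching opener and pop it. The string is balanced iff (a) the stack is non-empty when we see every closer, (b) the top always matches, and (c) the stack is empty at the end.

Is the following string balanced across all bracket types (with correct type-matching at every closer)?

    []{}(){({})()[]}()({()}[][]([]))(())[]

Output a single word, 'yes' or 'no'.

Answer: yes

Derivation:
pos 0: push '['; stack = [
pos 1: ']' matches '['; pop; stack = (empty)
pos 2: push '{'; stack = {
pos 3: '}' matches '{'; pop; stack = (empty)
pos 4: push '('; stack = (
pos 5: ')' matches '('; pop; stack = (empty)
pos 6: push '{'; stack = {
pos 7: push '('; stack = {(
pos 8: push '{'; stack = {({
pos 9: '}' matches '{'; pop; stack = {(
pos 10: ')' matches '('; pop; stack = {
pos 11: push '('; stack = {(
pos 12: ')' matches '('; pop; stack = {
pos 13: push '['; stack = {[
pos 14: ']' matches '['; pop; stack = {
pos 15: '}' matches '{'; pop; stack = (empty)
pos 16: push '('; stack = (
pos 17: ')' matches '('; pop; stack = (empty)
pos 18: push '('; stack = (
pos 19: push '{'; stack = ({
pos 20: push '('; stack = ({(
pos 21: ')' matches '('; pop; stack = ({
pos 22: '}' matches '{'; pop; stack = (
pos 23: push '['; stack = ([
pos 24: ']' matches '['; pop; stack = (
pos 25: push '['; stack = ([
pos 26: ']' matches '['; pop; stack = (
pos 27: push '('; stack = ((
pos 28: push '['; stack = (([
pos 29: ']' matches '['; pop; stack = ((
pos 30: ')' matches '('; pop; stack = (
pos 31: ')' matches '('; pop; stack = (empty)
pos 32: push '('; stack = (
pos 33: push '('; stack = ((
pos 34: ')' matches '('; pop; stack = (
pos 35: ')' matches '('; pop; stack = (empty)
pos 36: push '['; stack = [
pos 37: ']' matches '['; pop; stack = (empty)
end: stack empty → VALID
Verdict: properly nested → yes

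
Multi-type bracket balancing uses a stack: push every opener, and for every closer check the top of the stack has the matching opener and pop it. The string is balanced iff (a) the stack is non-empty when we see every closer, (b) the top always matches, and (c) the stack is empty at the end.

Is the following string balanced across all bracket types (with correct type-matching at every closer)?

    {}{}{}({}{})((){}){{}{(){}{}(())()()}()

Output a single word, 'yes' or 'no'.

Answer: no

Derivation:
pos 0: push '{'; stack = {
pos 1: '}' matches '{'; pop; stack = (empty)
pos 2: push '{'; stack = {
pos 3: '}' matches '{'; pop; stack = (empty)
pos 4: push '{'; stack = {
pos 5: '}' matches '{'; pop; stack = (empty)
pos 6: push '('; stack = (
pos 7: push '{'; stack = ({
pos 8: '}' matches '{'; pop; stack = (
pos 9: push '{'; stack = ({
pos 10: '}' matches '{'; pop; stack = (
pos 11: ')' matches '('; pop; stack = (empty)
pos 12: push '('; stack = (
pos 13: push '('; stack = ((
pos 14: ')' matches '('; pop; stack = (
pos 15: push '{'; stack = ({
pos 16: '}' matches '{'; pop; stack = (
pos 17: ')' matches '('; pop; stack = (empty)
pos 18: push '{'; stack = {
pos 19: push '{'; stack = {{
pos 20: '}' matches '{'; pop; stack = {
pos 21: push '{'; stack = {{
pos 22: push '('; stack = {{(
pos 23: ')' matches '('; pop; stack = {{
pos 24: push '{'; stack = {{{
pos 25: '}' matches '{'; pop; stack = {{
pos 26: push '{'; stack = {{{
pos 27: '}' matches '{'; pop; stack = {{
pos 28: push '('; stack = {{(
pos 29: push '('; stack = {{((
pos 30: ')' matches '('; pop; stack = {{(
pos 31: ')' matches '('; pop; stack = {{
pos 32: push '('; stack = {{(
pos 33: ')' matches '('; pop; stack = {{
pos 34: push '('; stack = {{(
pos 35: ')' matches '('; pop; stack = {{
pos 36: '}' matches '{'; pop; stack = {
pos 37: push '('; stack = {(
pos 38: ')' matches '('; pop; stack = {
end: stack still non-empty ({) → INVALID
Verdict: unclosed openers at end: { → no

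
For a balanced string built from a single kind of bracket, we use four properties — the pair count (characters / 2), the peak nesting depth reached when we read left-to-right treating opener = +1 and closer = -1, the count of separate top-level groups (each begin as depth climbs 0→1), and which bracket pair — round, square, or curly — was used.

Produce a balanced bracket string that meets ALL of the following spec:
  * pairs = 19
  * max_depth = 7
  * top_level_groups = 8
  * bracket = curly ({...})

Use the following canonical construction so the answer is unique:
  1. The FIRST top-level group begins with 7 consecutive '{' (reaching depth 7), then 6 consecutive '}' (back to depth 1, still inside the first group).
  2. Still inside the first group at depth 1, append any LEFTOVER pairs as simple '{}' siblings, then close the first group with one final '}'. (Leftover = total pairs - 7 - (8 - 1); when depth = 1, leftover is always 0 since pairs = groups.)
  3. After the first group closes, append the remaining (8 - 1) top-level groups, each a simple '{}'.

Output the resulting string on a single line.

Answer: {{{{{{{}}}}}}{}{}{}{}{}}{}{}{}{}{}{}{}

Derivation:
Spec: pairs=19 depth=7 groups=8
Leftover pairs = 19 - 7 - (8-1) = 5
First group: deep chain of depth 7 + 5 sibling pairs
Remaining 7 groups: simple '{}' each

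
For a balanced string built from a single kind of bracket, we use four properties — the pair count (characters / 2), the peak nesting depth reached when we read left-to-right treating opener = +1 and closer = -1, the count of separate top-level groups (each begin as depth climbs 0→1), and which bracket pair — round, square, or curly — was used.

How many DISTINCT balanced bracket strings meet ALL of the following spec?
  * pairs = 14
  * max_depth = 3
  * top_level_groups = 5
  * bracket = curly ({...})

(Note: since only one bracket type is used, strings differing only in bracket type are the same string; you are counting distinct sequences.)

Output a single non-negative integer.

Spec: pairs=14 depth=3 groups=5
Count(depth <= 3) = 39520
Count(depth <= 2) = 715
Count(depth == 3) = 39520 - 715 = 38805

Answer: 38805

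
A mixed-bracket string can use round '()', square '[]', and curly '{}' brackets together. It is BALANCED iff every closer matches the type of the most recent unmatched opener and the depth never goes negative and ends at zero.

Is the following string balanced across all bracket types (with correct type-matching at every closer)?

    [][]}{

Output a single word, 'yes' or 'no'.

pos 0: push '['; stack = [
pos 1: ']' matches '['; pop; stack = (empty)
pos 2: push '['; stack = [
pos 3: ']' matches '['; pop; stack = (empty)
pos 4: saw closer '}' but stack is empty → INVALID
Verdict: unmatched closer '}' at position 4 → no

Answer: no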